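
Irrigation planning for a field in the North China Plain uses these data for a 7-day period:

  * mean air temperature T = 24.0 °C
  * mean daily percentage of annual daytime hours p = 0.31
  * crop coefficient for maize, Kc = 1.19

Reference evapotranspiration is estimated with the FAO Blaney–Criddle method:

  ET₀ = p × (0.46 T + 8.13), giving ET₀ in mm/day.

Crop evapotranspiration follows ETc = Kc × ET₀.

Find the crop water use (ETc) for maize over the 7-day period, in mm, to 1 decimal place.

ET₀ = 0.31 × (0.46 × 24.0 + 8.13) = 0.31 × 19.170 = 5.9427 mm/d
ETc = Kc × ET₀ = 1.19 × 5.9427 = 7.0718 mm/d
Over 7 days: 7.0718 × 7 = 49.503 mm

49.5 mm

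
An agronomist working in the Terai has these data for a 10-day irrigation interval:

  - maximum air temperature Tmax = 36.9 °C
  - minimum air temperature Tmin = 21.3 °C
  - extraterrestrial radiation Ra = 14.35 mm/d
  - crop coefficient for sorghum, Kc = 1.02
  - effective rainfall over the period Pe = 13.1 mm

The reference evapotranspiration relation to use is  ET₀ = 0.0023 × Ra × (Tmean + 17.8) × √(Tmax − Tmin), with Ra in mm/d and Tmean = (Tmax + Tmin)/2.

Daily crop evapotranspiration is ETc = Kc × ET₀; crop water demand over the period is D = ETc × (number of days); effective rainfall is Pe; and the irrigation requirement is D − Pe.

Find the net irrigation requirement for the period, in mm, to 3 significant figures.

Tmean = (36.9 + 21.3)/2 = 29.10 °C
ET₀ = 0.0023 × 14.35 × (29.10 + 17.8) × √15.6 = 0.0023 × 14.35 × 46.90 × 3.9497 = 6.1139 mm/d
ETc = Kc × ET₀ = 1.02 × 6.1139 = 6.2362 mm/d
Crop demand D = ETc × 10 d = 6.2362 × 10 = 62.362 mm
D − Pe = 62.362 − 13.1 = 49.262 mm

49.3 mm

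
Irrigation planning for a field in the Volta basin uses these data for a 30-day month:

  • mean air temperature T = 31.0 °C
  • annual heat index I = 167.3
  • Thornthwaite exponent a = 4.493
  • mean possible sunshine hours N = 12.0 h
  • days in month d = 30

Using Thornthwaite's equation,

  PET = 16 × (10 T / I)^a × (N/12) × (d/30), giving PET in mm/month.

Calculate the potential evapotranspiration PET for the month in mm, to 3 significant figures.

256 mm

10T/I = 10 × 31.0 / 167.3 = 1.8530
(10T/I)^a = 1.8530^4.493 = 15.9795
Uncorrected PET = 16 × 15.9795 = 255.672 mm
Correction = (N/12)(d/30) = (12.0/12)(30/30) = 1.0000
PET = 255.672 × 1.0000 = 255.672 mm/month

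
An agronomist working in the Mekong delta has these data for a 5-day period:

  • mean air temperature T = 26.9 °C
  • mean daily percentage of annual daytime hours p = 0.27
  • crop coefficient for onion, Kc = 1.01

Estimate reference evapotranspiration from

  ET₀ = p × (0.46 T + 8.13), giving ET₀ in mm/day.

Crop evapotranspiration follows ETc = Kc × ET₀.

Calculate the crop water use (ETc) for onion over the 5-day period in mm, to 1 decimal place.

28.0 mm

ET₀ = 0.27 × (0.46 × 26.9 + 8.13) = 0.27 × 20.504 = 5.5361 mm/d
ETc = Kc × ET₀ = 1.01 × 5.5361 = 5.5915 mm/d
Over 5 days: 5.5915 × 5 = 27.958 mm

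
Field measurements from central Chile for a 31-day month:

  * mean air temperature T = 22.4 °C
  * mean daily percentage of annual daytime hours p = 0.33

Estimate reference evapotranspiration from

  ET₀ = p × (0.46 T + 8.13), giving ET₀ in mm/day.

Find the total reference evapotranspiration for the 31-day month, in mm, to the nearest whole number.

ET₀ = 0.33 × (0.46 × 22.4 + 8.13) = 0.33 × 18.434 = 6.0832 mm/d
Monthly total = 6.0832 × 31 = 188.579 mm

189 mm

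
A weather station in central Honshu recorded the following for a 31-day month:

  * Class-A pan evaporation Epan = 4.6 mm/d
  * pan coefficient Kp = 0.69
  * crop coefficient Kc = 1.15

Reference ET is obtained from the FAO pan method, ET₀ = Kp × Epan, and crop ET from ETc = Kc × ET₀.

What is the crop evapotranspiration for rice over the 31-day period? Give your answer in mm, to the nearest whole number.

ET₀ = 0.69 × 4.6 = 3.1740 mm/d
ETc = Kc × ET₀ = 1.15 × 3.1740 = 3.6501 mm/d
Over 31 days: 3.6501 × 31 = 113.153 mm

113 mm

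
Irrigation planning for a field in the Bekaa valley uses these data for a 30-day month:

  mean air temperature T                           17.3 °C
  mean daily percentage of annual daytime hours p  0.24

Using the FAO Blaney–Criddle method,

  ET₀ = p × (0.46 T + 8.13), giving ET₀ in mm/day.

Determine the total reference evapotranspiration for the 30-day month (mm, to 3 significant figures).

ET₀ = 0.24 × (0.46 × 17.3 + 8.13) = 0.24 × 16.088 = 3.8611 mm/d
Monthly total = 3.8611 × 30 = 115.833 mm

116 mm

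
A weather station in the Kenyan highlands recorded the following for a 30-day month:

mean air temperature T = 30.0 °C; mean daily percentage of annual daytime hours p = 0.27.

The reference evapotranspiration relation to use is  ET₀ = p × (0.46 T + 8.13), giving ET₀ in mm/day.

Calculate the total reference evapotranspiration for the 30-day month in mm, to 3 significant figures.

ET₀ = 0.27 × (0.46 × 30.0 + 8.13) = 0.27 × 21.930 = 5.9211 mm/d
Monthly total = 5.9211 × 30 = 177.633 mm

178 mm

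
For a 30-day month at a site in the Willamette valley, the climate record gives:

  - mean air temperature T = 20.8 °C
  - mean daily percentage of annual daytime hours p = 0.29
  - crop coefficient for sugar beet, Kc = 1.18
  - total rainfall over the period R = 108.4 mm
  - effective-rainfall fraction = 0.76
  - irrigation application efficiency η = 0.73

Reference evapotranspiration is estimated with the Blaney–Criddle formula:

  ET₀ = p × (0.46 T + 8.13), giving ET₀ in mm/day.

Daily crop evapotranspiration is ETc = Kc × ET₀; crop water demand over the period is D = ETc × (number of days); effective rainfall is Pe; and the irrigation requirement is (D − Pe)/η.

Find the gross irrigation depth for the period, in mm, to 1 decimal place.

ET₀ = 0.29 × (0.46 × 20.8 + 8.13) = 0.29 × 17.698 = 5.1324 mm/d
ETc = Kc × ET₀ = 1.18 × 5.1324 = 6.0562 mm/d
Crop demand D = ETc × 30 d = 6.0562 × 30 = 181.686 mm
Pe = 0.76 × 108.4 = 82.384 mm
D − Pe = 181.686 − 82.384 = 99.302 mm
Gross irrigation = 99.302 / 0.73 = 136.030 mm

136.0 mm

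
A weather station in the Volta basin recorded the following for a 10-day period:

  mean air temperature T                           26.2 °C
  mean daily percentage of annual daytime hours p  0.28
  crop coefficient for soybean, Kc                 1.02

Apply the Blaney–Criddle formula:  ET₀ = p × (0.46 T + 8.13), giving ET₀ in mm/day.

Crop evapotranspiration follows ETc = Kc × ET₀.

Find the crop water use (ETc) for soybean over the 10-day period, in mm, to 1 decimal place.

57.6 mm

ET₀ = 0.28 × (0.46 × 26.2 + 8.13) = 0.28 × 20.182 = 5.6510 mm/d
ETc = Kc × ET₀ = 1.02 × 5.6510 = 5.7640 mm/d
Over 10 days: 5.7640 × 10 = 57.640 mm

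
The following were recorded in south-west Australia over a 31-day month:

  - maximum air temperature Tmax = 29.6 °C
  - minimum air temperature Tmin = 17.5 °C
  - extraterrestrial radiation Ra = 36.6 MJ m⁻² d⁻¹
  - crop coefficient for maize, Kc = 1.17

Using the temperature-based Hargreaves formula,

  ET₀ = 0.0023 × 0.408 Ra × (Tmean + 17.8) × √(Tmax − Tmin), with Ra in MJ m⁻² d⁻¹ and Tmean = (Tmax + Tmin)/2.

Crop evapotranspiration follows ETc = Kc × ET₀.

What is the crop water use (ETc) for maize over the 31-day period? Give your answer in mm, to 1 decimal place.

Tmean = (29.6 + 17.5)/2 = 23.55 °C
0.408 Ra = 0.408 × 36.6 = 14.9328 mm/d equivalent
ET₀ = 0.0023 × 14.9328 × (23.55 + 17.8) × √12.1 = 0.0023 × 14.9328 × 41.35 × 3.4785 = 4.9401 mm/d
ETc = Kc × ET₀ = 1.17 × 4.9401 = 5.7799 mm/d
Over 31 days: 5.7799 × 31 = 179.177 mm

179.2 mm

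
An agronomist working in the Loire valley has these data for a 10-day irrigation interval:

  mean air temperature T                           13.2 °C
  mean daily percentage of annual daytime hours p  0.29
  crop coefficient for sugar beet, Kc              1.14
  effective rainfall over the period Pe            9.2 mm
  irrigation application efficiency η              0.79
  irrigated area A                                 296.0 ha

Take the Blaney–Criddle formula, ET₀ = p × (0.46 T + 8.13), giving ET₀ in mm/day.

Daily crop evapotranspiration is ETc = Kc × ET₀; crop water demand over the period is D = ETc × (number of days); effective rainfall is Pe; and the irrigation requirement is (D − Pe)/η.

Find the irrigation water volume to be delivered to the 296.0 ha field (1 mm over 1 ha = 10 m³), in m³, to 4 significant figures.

141400 m³

ET₀ = 0.29 × (0.46 × 13.2 + 8.13) = 0.29 × 14.202 = 4.1186 mm/d
ETc = Kc × ET₀ = 1.14 × 4.1186 = 4.6952 mm/d
Crop demand D = ETc × 10 d = 4.6952 × 10 = 46.952 mm
D − Pe = 46.952 − 9.2 = 37.752 mm
Gross irrigation = 37.752 / 0.79 = 47.787 mm
Volume = 47.787 mm × 296.0 ha × 10 = 141449.5 m³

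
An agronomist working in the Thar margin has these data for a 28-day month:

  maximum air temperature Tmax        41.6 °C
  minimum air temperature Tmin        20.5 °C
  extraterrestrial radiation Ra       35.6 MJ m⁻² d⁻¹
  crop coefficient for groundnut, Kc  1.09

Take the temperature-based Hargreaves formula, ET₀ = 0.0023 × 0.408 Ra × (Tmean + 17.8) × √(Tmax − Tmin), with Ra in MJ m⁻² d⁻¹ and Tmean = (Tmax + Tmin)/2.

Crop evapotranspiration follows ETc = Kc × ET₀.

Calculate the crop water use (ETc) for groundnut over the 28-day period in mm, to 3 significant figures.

229 mm

Tmean = (41.6 + 20.5)/2 = 31.05 °C
0.408 Ra = 0.408 × 35.6 = 14.5248 mm/d equivalent
ET₀ = 0.0023 × 14.5248 × (31.05 + 17.8) × √21.1 = 0.0023 × 14.5248 × 48.85 × 4.5935 = 7.4963 mm/d
ETc = Kc × ET₀ = 1.09 × 7.4963 = 8.1710 mm/d
Over 28 days: 8.1710 × 28 = 228.788 mm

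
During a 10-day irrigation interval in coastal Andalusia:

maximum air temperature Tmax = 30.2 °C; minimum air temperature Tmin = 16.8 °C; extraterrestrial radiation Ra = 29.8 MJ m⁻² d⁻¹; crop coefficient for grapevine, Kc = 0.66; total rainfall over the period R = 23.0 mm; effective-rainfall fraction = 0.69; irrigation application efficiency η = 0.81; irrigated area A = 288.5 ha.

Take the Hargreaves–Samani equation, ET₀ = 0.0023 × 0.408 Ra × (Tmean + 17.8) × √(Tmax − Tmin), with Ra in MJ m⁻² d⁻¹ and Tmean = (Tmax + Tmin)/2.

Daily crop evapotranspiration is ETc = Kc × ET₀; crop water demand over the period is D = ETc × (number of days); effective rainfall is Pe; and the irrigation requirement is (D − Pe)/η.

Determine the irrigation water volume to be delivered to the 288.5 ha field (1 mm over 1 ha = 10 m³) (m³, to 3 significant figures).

Tmean = (30.2 + 16.8)/2 = 23.50 °C
0.408 Ra = 0.408 × 29.8 = 12.1584 mm/d equivalent
ET₀ = 0.0023 × 12.1584 × (23.50 + 17.8) × √13.4 = 0.0023 × 12.1584 × 41.30 × 3.6606 = 4.2277 mm/d
ETc = Kc × ET₀ = 0.66 × 4.2277 = 2.7903 mm/d
Crop demand D = ETc × 10 d = 2.7903 × 10 = 27.903 mm
Pe = 0.69 × 23.0 = 15.870 mm
D − Pe = 27.903 − 15.870 = 12.033 mm
Gross irrigation = 12.033 / 0.81 = 14.856 mm
Volume = 14.856 mm × 288.5 ha × 10 = 42859.6 m³

42900 m³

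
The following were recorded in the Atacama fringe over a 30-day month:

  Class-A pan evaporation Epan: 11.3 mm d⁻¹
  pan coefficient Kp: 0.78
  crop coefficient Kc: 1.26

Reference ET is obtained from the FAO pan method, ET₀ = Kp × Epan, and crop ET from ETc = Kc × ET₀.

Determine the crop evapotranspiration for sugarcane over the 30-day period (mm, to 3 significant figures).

ET₀ = 0.78 × 11.3 = 8.8140 mm/d
ETc = Kc × ET₀ = 1.26 × 8.8140 = 11.1056 mm/d
Over 30 days: 11.1056 × 30 = 333.168 mm

333 mm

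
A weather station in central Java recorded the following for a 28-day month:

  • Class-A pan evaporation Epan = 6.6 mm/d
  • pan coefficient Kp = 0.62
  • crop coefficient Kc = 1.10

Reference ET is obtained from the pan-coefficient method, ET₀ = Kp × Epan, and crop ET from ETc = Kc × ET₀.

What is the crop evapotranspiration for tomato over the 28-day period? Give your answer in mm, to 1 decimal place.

126.0 mm

ET₀ = 0.62 × 6.6 = 4.0920 mm/d
ETc = Kc × ET₀ = 1.10 × 4.0920 = 4.5012 mm/d
Over 28 days: 4.5012 × 28 = 126.034 mm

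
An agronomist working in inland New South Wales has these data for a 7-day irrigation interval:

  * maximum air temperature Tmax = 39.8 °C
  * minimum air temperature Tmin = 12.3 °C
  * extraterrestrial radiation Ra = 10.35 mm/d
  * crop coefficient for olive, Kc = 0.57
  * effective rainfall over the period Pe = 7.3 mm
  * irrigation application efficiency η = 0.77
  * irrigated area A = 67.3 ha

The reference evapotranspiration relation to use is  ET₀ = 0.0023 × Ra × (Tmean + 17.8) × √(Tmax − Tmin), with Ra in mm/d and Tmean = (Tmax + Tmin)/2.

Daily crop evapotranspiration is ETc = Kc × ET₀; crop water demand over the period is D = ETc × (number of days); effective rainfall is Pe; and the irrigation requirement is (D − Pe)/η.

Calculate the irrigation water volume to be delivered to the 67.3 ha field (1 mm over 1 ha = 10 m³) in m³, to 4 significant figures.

12710 m³

Tmean = (39.8 + 12.3)/2 = 26.05 °C
ET₀ = 0.0023 × 10.35 × (26.05 + 17.8) × √27.5 = 0.0023 × 10.35 × 43.85 × 5.2440 = 5.4739 mm/d
ETc = Kc × ET₀ = 0.57 × 5.4739 = 3.1201 mm/d
Crop demand D = ETc × 7 d = 3.1201 × 7 = 21.841 mm
D − Pe = 21.841 − 7.3 = 14.541 mm
Gross irrigation = 14.541 / 0.77 = 18.884 mm
Volume = 18.884 mm × 67.3 ha × 10 = 12708.9 m³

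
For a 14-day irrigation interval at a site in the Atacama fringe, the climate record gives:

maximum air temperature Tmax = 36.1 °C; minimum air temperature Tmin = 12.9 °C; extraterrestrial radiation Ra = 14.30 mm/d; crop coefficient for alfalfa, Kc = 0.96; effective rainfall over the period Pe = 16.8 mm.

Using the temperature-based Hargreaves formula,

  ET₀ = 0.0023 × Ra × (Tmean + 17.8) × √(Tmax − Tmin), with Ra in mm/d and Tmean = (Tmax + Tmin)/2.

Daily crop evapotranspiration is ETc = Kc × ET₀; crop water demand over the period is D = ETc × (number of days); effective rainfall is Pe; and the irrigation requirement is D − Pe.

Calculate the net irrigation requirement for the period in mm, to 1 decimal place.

Tmean = (36.1 + 12.9)/2 = 24.50 °C
ET₀ = 0.0023 × 14.30 × (24.50 + 17.8) × √23.2 = 0.0023 × 14.30 × 42.30 × 4.8166 = 6.7011 mm/d
ETc = Kc × ET₀ = 0.96 × 6.7011 = 6.4331 mm/d
Crop demand D = ETc × 14 d = 6.4331 × 14 = 90.063 mm
D − Pe = 90.063 − 16.8 = 73.263 mm

73.3 mm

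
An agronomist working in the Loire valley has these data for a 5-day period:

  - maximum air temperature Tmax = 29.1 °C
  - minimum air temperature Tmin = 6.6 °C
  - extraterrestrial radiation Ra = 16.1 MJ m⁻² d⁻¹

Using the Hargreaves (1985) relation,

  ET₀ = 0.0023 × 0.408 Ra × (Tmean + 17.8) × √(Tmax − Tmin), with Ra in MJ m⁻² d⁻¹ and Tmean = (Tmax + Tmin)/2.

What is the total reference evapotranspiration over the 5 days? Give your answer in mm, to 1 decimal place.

12.8 mm

Tmean = (29.1 + 6.6)/2 = 17.85 °C
0.408 Ra = 0.408 × 16.1 = 6.5688 mm/d equivalent
ET₀ = 0.0023 × 6.5688 × (17.85 + 17.8) × √22.5 = 0.0023 × 6.5688 × 35.65 × 4.7434 = 2.5548 mm/d
Over 5 days: 2.5548 × 5 = 12.774 mm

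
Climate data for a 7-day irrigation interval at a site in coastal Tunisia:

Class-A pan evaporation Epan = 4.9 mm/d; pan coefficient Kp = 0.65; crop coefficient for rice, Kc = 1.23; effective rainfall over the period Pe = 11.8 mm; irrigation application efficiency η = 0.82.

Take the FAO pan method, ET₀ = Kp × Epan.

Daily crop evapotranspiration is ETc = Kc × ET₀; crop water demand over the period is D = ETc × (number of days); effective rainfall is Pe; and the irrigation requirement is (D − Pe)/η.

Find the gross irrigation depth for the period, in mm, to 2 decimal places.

19.05 mm

ET₀ = 0.65 × 4.9 = 3.1850 mm/d
ETc = Kc × ET₀ = 1.23 × 3.1850 = 3.9176 mm/d
Crop demand D = ETc × 7 d = 3.9176 × 7 = 27.423 mm
D − Pe = 27.423 − 11.8 = 15.623 mm
Gross irrigation = 15.623 / 0.82 = 19.052 mm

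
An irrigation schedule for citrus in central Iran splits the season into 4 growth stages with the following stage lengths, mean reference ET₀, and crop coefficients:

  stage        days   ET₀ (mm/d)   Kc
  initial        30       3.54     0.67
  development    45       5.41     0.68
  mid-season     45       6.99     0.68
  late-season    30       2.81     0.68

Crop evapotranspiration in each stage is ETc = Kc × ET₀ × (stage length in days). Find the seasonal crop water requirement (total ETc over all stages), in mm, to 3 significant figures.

initial: 0.67 × 3.54 × 30 = 71.15 mm
development: 0.68 × 5.41 × 45 = 165.55 mm
mid-season: 0.68 × 6.99 × 45 = 213.89 mm
late-season: 0.68 × 2.81 × 30 = 57.32 mm
Seasonal total = 507.91 mm

508 mm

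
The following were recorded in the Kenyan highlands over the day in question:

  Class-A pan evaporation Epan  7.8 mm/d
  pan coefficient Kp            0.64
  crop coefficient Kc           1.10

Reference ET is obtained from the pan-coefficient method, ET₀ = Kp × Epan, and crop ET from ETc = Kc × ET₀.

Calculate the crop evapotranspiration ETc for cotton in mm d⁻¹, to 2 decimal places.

5.49 mm d⁻¹

ET₀ = 0.64 × 7.8 = 4.9920 mm/d
ETc = Kc × ET₀ = 1.10 × 4.9920 = 5.4912 mm/d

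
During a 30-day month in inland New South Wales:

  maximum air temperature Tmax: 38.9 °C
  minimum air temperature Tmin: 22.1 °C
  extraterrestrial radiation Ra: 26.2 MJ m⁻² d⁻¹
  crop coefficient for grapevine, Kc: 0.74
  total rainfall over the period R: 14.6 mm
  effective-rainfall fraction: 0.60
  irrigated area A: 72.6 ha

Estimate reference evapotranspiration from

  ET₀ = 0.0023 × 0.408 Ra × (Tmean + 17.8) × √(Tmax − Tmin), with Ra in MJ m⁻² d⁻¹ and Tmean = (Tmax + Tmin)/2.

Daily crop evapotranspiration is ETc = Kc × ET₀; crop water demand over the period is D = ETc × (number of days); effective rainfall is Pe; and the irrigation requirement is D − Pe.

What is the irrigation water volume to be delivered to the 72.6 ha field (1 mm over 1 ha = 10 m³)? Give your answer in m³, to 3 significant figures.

72100 m³

Tmean = (38.9 + 22.1)/2 = 30.50 °C
0.408 Ra = 0.408 × 26.2 = 10.6896 mm/d equivalent
ET₀ = 0.0023 × 10.6896 × (30.50 + 17.8) × √16.8 = 0.0023 × 10.6896 × 48.30 × 4.0988 = 4.8674 mm/d
ETc = Kc × ET₀ = 0.74 × 4.8674 = 3.6019 mm/d
Crop demand D = ETc × 30 d = 3.6019 × 30 = 108.057 mm
Pe = 0.60 × 14.6 = 8.760 mm
D − Pe = 108.057 − 8.760 = 99.297 mm
Volume = 99.297 mm × 72.6 ha × 10 = 72089.6 m³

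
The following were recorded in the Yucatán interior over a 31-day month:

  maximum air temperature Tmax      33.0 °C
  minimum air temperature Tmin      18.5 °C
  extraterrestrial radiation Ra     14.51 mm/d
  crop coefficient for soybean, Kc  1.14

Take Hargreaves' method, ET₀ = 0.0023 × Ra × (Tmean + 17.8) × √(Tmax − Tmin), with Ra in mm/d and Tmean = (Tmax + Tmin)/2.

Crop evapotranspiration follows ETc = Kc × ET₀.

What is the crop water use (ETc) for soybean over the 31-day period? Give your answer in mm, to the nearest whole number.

Tmean = (33.0 + 18.5)/2 = 25.75 °C
ET₀ = 0.0023 × 14.51 × (25.75 + 17.8) × √14.5 = 0.0023 × 14.51 × 43.55 × 3.8079 = 5.5344 mm/d
ETc = Kc × ET₀ = 1.14 × 5.5344 = 6.3092 mm/d
Over 31 days: 6.3092 × 31 = 195.585 mm

196 mm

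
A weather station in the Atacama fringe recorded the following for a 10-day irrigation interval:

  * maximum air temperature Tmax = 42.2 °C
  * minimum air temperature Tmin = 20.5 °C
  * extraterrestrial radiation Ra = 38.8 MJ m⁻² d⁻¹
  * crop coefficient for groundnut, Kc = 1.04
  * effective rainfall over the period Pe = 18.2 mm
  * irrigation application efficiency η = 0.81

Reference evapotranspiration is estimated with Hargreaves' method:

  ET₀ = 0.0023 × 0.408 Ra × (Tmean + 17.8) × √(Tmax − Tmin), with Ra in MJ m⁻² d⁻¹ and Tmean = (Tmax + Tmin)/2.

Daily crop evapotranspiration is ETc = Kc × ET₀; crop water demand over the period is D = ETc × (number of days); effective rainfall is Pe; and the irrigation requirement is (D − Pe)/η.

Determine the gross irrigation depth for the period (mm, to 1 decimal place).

Tmean = (42.2 + 20.5)/2 = 31.35 °C
0.408 Ra = 0.408 × 38.8 = 15.8304 mm/d equivalent
ET₀ = 0.0023 × 15.8304 × (31.35 + 17.8) × √21.7 = 0.0023 × 15.8304 × 49.15 × 4.6583 = 8.3362 mm/d
ETc = Kc × ET₀ = 1.04 × 8.3362 = 8.6696 mm/d
Crop demand D = ETc × 10 d = 8.6696 × 10 = 86.696 mm
D − Pe = 86.696 − 18.2 = 68.496 mm
Gross irrigation = 68.496 / 0.81 = 84.563 mm

84.6 mm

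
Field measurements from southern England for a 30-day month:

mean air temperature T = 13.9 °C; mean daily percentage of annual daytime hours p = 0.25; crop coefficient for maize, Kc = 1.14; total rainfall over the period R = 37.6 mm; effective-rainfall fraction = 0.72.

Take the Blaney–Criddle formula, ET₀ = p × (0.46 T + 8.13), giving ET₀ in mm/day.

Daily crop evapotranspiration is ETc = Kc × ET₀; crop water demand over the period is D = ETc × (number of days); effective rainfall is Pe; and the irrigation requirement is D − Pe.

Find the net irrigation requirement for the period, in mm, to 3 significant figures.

ET₀ = 0.25 × (0.46 × 13.9 + 8.13) = 0.25 × 14.524 = 3.6310 mm/d
ETc = Kc × ET₀ = 1.14 × 3.6310 = 4.1393 mm/d
Crop demand D = ETc × 30 d = 4.1393 × 30 = 124.179 mm
Pe = 0.72 × 37.6 = 27.072 mm
D − Pe = 124.179 − 27.072 = 97.107 mm

97.1 mm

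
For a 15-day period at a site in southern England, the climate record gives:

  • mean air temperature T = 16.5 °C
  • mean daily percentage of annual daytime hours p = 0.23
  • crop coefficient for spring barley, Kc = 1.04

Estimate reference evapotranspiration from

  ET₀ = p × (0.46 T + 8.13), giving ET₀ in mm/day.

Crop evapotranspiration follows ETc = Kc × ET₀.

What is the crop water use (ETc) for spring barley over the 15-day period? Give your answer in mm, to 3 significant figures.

56.4 mm

ET₀ = 0.23 × (0.46 × 16.5 + 8.13) = 0.23 × 15.720 = 3.6156 mm/d
ETc = Kc × ET₀ = 1.04 × 3.6156 = 3.7602 mm/d
Over 15 days: 3.7602 × 15 = 56.403 mm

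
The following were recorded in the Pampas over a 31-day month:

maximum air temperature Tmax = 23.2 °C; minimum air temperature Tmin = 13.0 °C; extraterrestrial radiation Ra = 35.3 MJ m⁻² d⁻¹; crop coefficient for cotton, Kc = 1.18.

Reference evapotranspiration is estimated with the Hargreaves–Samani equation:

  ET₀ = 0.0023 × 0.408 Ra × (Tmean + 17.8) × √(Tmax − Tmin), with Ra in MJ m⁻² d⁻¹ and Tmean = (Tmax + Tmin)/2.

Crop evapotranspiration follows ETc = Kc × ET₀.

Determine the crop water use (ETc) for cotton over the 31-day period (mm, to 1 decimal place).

Tmean = (23.2 + 13.0)/2 = 18.10 °C
0.408 Ra = 0.408 × 35.3 = 14.4024 mm/d equivalent
ET₀ = 0.0023 × 14.4024 × (18.10 + 17.8) × √10.2 = 0.0023 × 14.4024 × 35.90 × 3.1937 = 3.7980 mm/d
ETc = Kc × ET₀ = 1.18 × 3.7980 = 4.4816 mm/d
Over 31 days: 4.4816 × 31 = 138.930 mm

138.9 mm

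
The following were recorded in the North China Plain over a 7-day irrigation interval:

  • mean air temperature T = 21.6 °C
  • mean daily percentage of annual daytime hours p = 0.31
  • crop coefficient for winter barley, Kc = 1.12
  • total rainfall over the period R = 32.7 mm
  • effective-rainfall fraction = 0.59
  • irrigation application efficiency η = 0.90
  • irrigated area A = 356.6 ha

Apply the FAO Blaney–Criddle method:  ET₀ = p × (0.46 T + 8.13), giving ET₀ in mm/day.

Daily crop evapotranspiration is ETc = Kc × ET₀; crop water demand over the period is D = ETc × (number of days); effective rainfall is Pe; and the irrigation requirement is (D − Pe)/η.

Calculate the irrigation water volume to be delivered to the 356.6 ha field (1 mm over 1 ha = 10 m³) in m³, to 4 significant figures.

97530 m³

ET₀ = 0.31 × (0.46 × 21.6 + 8.13) = 0.31 × 18.066 = 5.6005 mm/d
ETc = Kc × ET₀ = 1.12 × 5.6005 = 6.2726 mm/d
Crop demand D = ETc × 7 d = 6.2726 × 7 = 43.908 mm
Pe = 0.59 × 32.7 = 19.293 mm
D − Pe = 43.908 − 19.293 = 24.615 mm
Gross irrigation = 24.615 / 0.90 = 27.350 mm
Volume = 27.350 mm × 356.6 ha × 10 = 97530.1 m³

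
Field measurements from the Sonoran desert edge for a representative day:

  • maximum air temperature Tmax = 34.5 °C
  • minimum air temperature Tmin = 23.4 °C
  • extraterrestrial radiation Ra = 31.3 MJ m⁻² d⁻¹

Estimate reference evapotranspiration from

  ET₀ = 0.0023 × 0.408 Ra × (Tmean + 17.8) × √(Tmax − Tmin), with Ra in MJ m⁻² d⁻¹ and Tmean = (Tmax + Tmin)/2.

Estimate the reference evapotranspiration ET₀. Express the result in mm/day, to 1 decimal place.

4.6 mm/day

Tmean = (34.5 + 23.4)/2 = 28.95 °C
0.408 Ra = 0.408 × 31.3 = 12.7704 mm/d equivalent
ET₀ = 0.0023 × 12.7704 × (28.95 + 17.8) × √11.1 = 0.0023 × 12.7704 × 46.75 × 3.3317 = 4.5749 mm/d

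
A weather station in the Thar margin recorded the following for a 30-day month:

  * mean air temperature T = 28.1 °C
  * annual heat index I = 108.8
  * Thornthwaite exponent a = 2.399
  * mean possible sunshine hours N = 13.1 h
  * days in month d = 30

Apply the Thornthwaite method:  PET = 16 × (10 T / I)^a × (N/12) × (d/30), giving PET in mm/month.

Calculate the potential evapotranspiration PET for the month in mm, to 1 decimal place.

170.1 mm

10T/I = 10 × 28.1 / 108.8 = 2.5827
(10T/I)^a = 2.5827^2.399 = 9.7401
Uncorrected PET = 16 × 9.7401 = 155.842 mm
Correction = (N/12)(d/30) = (13.1/12)(30/30) = 1.0917
PET = 155.842 × 1.0917 = 170.133 mm/month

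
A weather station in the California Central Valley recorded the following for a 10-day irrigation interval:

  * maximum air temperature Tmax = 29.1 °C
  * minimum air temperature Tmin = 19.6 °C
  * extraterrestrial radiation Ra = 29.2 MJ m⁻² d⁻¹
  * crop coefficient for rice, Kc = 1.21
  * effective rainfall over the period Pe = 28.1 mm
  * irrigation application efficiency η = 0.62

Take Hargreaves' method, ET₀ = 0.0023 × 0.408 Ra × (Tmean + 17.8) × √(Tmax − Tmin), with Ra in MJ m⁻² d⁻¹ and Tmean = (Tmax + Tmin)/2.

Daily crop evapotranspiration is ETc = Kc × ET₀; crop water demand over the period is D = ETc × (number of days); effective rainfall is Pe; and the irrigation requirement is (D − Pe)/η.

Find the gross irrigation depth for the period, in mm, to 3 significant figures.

Tmean = (29.1 + 19.6)/2 = 24.35 °C
0.408 Ra = 0.408 × 29.2 = 11.9136 mm/d equivalent
ET₀ = 0.0023 × 11.9136 × (24.35 + 17.8) × √9.5 = 0.0023 × 11.9136 × 42.15 × 3.0822 = 3.5598 mm/d
ETc = Kc × ET₀ = 1.21 × 3.5598 = 4.3074 mm/d
Crop demand D = ETc × 10 d = 4.3074 × 10 = 43.074 mm
D − Pe = 43.074 − 28.1 = 14.974 mm
Gross irrigation = 14.974 / 0.62 = 24.152 mm

24.2 mm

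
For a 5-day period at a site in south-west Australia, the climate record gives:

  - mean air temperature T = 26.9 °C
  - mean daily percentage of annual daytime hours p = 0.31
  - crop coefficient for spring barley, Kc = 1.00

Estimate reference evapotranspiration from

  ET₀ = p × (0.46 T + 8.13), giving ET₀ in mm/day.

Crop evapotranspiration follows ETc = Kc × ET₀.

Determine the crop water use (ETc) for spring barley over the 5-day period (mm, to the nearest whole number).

ET₀ = 0.31 × (0.46 × 26.9 + 8.13) = 0.31 × 20.504 = 6.3562 mm/d
ETc = Kc × ET₀ = 1.00 × 6.3562 = 6.3562 mm/d
Over 5 days: 6.3562 × 5 = 31.781 mm

32 mm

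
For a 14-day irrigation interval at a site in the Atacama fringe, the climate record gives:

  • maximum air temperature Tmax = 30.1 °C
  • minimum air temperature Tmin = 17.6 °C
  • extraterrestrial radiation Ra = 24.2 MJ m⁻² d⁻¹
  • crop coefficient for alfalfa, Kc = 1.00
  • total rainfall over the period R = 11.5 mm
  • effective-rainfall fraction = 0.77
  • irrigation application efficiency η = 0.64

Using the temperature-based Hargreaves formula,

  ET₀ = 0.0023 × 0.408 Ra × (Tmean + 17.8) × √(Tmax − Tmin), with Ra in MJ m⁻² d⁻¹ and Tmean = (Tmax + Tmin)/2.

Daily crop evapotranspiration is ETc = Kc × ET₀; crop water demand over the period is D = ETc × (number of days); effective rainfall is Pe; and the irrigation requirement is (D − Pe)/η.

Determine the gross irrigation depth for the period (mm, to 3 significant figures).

59.3 mm

Tmean = (30.1 + 17.6)/2 = 23.85 °C
0.408 Ra = 0.408 × 24.2 = 9.8736 mm/d equivalent
ET₀ = 0.0023 × 9.8736 × (23.85 + 17.8) × √12.5 = 0.0023 × 9.8736 × 41.65 × 3.5355 = 3.3440 mm/d
ETc = Kc × ET₀ = 1.00 × 3.3440 = 3.3440 mm/d
Crop demand D = ETc × 14 d = 3.3440 × 14 = 46.816 mm
Pe = 0.77 × 11.5 = 8.855 mm
D − Pe = 46.816 − 8.855 = 37.961 mm
Gross irrigation = 37.961 / 0.64 = 59.314 mm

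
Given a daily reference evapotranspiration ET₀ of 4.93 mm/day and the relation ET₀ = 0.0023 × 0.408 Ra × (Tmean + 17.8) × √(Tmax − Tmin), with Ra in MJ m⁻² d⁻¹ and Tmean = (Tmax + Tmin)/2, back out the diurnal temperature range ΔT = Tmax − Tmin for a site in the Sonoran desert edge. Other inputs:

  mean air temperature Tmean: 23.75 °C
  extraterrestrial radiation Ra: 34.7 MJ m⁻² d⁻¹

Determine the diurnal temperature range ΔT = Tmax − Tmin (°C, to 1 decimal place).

13.3 °C

√ΔT = ET₀ / [0.0023 × 0.408 × Ra × (Tmean+17.8)] = 4.93 / (0.0023 × 14.1576 × 41.55) = 3.6438
ΔT = 3.6438² = 13.277 °C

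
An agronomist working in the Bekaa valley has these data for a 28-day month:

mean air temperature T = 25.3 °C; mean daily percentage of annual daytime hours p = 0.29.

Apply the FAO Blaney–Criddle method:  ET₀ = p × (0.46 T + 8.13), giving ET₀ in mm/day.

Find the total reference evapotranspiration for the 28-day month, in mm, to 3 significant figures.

ET₀ = 0.29 × (0.46 × 25.3 + 8.13) = 0.29 × 19.768 = 5.7327 mm/d
Monthly total = 5.7327 × 28 = 160.516 mm

161 mm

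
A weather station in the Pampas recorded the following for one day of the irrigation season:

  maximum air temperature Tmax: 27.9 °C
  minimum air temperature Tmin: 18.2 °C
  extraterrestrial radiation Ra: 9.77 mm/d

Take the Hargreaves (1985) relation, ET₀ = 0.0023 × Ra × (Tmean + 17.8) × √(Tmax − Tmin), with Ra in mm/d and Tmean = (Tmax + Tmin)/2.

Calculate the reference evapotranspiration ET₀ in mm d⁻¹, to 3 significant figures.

Tmean = (27.9 + 18.2)/2 = 23.05 °C
ET₀ = 0.0023 × 9.77 × (23.05 + 17.8) × √9.7 = 0.0023 × 9.77 × 40.85 × 3.1145 = 2.8589 mm/d

2.86 mm d⁻¹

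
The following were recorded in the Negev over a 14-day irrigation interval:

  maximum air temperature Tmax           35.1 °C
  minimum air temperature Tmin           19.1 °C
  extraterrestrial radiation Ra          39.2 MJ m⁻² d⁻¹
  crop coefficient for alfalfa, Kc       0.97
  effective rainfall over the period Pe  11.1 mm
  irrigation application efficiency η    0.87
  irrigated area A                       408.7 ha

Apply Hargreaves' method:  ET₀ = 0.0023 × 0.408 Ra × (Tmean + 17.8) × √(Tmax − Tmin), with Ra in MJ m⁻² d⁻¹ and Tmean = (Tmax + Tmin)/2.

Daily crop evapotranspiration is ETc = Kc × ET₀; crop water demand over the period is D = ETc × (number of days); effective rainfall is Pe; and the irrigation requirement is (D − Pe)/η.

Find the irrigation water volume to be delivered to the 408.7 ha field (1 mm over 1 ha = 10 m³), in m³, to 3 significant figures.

Tmean = (35.1 + 19.1)/2 = 27.10 °C
0.408 Ra = 0.408 × 39.2 = 15.9936 mm/d equivalent
ET₀ = 0.0023 × 15.9936 × (27.10 + 17.8) × √16.0 = 0.0023 × 15.9936 × 44.90 × 4.0000 = 6.6066 mm/d
ETc = Kc × ET₀ = 0.97 × 6.6066 = 6.4084 mm/d
Crop demand D = ETc × 14 d = 6.4084 × 14 = 89.718 mm
D − Pe = 89.718 − 11.1 = 78.618 mm
Gross irrigation = 78.618 / 0.87 = 90.366 mm
Volume = 90.366 mm × 408.7 ha × 10 = 369325.8 m³

369000 m³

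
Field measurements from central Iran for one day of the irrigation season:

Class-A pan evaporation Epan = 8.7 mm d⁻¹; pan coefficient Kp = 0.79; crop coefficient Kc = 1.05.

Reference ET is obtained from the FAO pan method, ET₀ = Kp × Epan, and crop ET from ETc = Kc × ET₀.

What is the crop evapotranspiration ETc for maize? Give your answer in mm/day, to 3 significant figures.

7.22 mm/day

ET₀ = 0.79 × 8.7 = 6.8730 mm/d
ETc = Kc × ET₀ = 1.05 × 6.8730 = 7.2167 mm/d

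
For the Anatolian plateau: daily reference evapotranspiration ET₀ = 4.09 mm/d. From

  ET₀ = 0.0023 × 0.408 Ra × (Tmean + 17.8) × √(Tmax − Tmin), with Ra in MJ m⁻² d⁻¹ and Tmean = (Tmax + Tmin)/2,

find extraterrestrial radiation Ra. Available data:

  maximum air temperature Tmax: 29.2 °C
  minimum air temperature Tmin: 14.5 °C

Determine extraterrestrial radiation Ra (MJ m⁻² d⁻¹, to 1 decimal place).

28.7 MJ m⁻² d⁻¹

Tmean = (29.2+14.5)/2 = 21.85 °C; ΔT = 14.7
Ra = ET₀ / [0.0023 × 0.408 × (Tmean+17.8) × √ΔT]
   = 4.09 / (0.0023 × 0.408 × 39.65 × 3.8341) = 28.670 MJ m⁻² d⁻¹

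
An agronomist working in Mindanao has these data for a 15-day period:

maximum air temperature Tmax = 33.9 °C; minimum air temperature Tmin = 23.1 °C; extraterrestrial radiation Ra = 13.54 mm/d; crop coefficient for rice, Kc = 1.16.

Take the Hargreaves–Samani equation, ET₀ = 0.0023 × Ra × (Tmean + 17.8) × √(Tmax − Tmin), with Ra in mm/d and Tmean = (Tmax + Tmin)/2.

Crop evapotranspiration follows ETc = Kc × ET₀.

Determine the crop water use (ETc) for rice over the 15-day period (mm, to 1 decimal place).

Tmean = (33.9 + 23.1)/2 = 28.50 °C
ET₀ = 0.0023 × 13.54 × (28.50 + 17.8) × √10.8 = 0.0023 × 13.54 × 46.30 × 3.2863 = 4.7384 mm/d
ETc = Kc × ET₀ = 1.16 × 4.7384 = 5.4965 mm/d
Over 15 days: 5.4965 × 15 = 82.448 mm

82.4 mm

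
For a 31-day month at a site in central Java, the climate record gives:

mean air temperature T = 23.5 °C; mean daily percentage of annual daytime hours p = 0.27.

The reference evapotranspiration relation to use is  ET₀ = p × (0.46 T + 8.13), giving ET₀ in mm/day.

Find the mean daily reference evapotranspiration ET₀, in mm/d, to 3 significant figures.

ET₀ = 0.27 × (0.46 × 23.5 + 8.13) = 0.27 × 18.940 = 5.1138 mm/d

5.11 mm/d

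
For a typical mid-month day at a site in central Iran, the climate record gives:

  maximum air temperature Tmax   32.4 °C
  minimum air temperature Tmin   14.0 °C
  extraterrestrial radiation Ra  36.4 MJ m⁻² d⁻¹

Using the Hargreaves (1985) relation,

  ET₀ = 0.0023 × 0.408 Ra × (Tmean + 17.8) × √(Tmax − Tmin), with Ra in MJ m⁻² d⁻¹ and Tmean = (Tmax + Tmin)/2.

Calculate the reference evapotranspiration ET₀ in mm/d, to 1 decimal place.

Tmean = (32.4 + 14.0)/2 = 23.20 °C
0.408 Ra = 0.408 × 36.4 = 14.8512 mm/d equivalent
ET₀ = 0.0023 × 14.8512 × (23.20 + 17.8) × √18.4 = 0.0023 × 14.8512 × 41.00 × 4.2895 = 6.0073 mm/d

6.0 mm/d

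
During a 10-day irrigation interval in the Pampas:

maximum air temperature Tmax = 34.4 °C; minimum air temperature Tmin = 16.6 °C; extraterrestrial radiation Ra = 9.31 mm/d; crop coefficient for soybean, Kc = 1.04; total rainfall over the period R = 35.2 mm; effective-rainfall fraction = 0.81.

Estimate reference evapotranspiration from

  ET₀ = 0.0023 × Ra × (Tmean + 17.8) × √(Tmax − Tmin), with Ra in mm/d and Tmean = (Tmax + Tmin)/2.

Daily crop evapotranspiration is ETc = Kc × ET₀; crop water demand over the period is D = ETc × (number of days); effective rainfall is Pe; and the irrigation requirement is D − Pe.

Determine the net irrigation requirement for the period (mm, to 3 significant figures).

Tmean = (34.4 + 16.6)/2 = 25.50 °C
ET₀ = 0.0023 × 9.31 × (25.50 + 17.8) × √17.8 = 0.0023 × 9.31 × 43.30 × 4.2190 = 3.9118 mm/d
ETc = Kc × ET₀ = 1.04 × 3.9118 = 4.0683 mm/d
Crop demand D = ETc × 10 d = 4.0683 × 10 = 40.683 mm
Pe = 0.81 × 35.2 = 28.512 mm
D − Pe = 40.683 − 28.512 = 12.171 mm

12.2 mm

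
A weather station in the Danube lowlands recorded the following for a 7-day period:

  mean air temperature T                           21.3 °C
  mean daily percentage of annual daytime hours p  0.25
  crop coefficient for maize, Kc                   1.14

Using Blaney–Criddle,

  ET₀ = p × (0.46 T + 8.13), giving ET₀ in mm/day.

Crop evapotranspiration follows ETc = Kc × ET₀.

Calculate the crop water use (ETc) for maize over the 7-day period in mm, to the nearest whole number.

36 mm

ET₀ = 0.25 × (0.46 × 21.3 + 8.13) = 0.25 × 17.928 = 4.4820 mm/d
ETc = Kc × ET₀ = 1.14 × 4.4820 = 5.1095 mm/d
Over 7 days: 5.1095 × 7 = 35.767 mm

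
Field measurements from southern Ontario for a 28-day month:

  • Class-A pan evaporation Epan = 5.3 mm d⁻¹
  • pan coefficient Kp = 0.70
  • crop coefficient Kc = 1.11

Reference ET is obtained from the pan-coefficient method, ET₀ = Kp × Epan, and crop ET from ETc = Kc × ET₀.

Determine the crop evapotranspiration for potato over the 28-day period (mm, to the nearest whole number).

ET₀ = 0.70 × 5.3 = 3.7100 mm/d
ETc = Kc × ET₀ = 1.11 × 3.7100 = 4.1181 mm/d
Over 28 days: 4.1181 × 28 = 115.307 mm

115 mm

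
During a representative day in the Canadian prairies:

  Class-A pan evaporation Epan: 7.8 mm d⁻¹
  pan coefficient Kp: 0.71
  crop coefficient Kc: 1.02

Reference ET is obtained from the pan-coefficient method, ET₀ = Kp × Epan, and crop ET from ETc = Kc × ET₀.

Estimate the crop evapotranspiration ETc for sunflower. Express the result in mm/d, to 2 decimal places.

5.65 mm/d

ET₀ = 0.71 × 7.8 = 5.5380 mm/d
ETc = Kc × ET₀ = 1.02 × 5.5380 = 5.6488 mm/d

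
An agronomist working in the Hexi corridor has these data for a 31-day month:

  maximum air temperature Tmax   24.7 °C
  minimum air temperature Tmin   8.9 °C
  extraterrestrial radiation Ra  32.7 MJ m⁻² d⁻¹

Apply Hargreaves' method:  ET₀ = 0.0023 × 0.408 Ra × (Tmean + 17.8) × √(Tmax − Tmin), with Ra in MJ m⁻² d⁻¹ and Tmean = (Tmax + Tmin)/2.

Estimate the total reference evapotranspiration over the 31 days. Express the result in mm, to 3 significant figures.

Tmean = (24.7 + 8.9)/2 = 16.80 °C
0.408 Ra = 0.408 × 32.7 = 13.3416 mm/d equivalent
ET₀ = 0.0023 × 13.3416 × (16.80 + 17.8) × √15.8 = 0.0023 × 13.3416 × 34.60 × 3.9749 = 4.2202 mm/d
Over 31 days: 4.2202 × 31 = 130.826 mm

131 mm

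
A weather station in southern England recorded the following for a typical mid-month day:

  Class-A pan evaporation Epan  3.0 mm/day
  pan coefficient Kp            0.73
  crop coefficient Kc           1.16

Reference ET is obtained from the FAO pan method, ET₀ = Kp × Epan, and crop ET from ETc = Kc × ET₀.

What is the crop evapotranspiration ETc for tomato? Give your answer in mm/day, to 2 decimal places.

2.54 mm/day

ET₀ = 0.73 × 3.0 = 2.1900 mm/d
ETc = Kc × ET₀ = 1.16 × 2.1900 = 2.5404 mm/d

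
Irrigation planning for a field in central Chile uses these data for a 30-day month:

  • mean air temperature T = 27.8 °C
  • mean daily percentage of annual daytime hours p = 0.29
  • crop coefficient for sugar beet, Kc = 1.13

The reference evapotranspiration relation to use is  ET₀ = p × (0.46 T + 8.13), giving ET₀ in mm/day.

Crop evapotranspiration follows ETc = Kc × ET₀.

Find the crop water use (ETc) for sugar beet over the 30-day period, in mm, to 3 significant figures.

206 mm

ET₀ = 0.29 × (0.46 × 27.8 + 8.13) = 0.29 × 20.918 = 6.0662 mm/d
ETc = Kc × ET₀ = 1.13 × 6.0662 = 6.8548 mm/d
Over 30 days: 6.8548 × 30 = 205.644 mm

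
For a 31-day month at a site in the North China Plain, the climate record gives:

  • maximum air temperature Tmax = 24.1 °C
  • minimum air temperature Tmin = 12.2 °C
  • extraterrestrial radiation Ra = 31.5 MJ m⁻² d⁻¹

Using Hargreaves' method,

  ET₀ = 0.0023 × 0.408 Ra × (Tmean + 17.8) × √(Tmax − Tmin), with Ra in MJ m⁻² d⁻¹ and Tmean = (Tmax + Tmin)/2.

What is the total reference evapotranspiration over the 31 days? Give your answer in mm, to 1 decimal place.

113.6 mm

Tmean = (24.1 + 12.2)/2 = 18.15 °C
0.408 Ra = 0.408 × 31.5 = 12.8520 mm/d equivalent
ET₀ = 0.0023 × 12.8520 × (18.15 + 17.8) × √11.9 = 0.0023 × 12.8520 × 35.95 × 3.4496 = 3.6658 mm/d
Over 31 days: 3.6658 × 31 = 113.640 mm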